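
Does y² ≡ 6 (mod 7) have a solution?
By Euler's criterion: 6^{3} ≡ 6 (mod 7). Since this equals -1 (≡ 6), 6 is not a QR.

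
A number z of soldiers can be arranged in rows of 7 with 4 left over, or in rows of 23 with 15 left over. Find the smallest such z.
M = 7 × 23 = 161. M₁ = 23, y₁ ≡ 4 mod 7. M₂ = 7, y₂ ≡ 10 mod 23. z = 4×23×4 + 15×7×10 ≡ 130 mod 161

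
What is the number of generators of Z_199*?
There are φ(199-1) = φ(198) = 60 primitive roots modulo 199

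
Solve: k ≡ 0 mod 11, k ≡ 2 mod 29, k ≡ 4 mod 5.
M = 11 × 29 × 5 = 1595. M₁ = 145, y₁ ≡ 6 mod 11. M₂ = 55, y₂ ≡ 19 mod 29. M₃ = 319, y₃ ≡ 4 mod 5. k = 0×145×6 + 2×55×19 + 4×319×4 ≡ 814 mod 1595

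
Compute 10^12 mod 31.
By repeated squaring mod 31: 10^{1}≡10, 10^{2}≡7, 10^{4}≡18, 10^{8}≡14. Then 10^{12} = 10^{8+4} ≡ 14 × 18 ≡ 4 mod 31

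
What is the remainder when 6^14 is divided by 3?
By repeated squaring mod 3: 6^{1}≡0, 6^{2}≡0, 6^{4}≡0, 6^{8}≡0. Then 6^{14} = 6^{8+4+2} ≡ 0 × 0 × 0 ≡ 0 mod 3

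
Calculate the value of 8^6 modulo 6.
By repeated squaring (mod 6): 8^{1}≡2, 8^{2}≡4, 8^{4}≡4. Then 8^{6} = 8^{4+2} ≡ 4 × 4 ≡ 4 (mod 6)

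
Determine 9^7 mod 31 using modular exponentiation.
By repeated squaring mod 31: 9^{1}≡9, 9^{2}≡19, 9^{4}≡20. Then 9^{7} = 9^{4+2+1} ≡ 20 × 19 × 9 ≡ 10 mod 31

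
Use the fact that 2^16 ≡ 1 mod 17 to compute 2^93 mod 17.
By Fermat: 2^{16} ≡ 1 mod 17. 93 = 5×16 + 13. So 2^{93} ≡ 2^{13} ≡ 15 mod 17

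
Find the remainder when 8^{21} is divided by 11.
By Fermat: 8^{10} ≡ 1 mod 11. 21 = 2×10 + 1. So 8^{21} ≡ 8^{1} ≡ 8 mod 11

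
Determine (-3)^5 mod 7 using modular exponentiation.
By repeated squaring (mod 7): (-3)^{1}≡4, (-3)^{2}≡2, (-3)^{4}≡4. Then (-3)^{5} = (-3)^{4+1} ≡ 4 × 4 ≡ 2 (mod 7)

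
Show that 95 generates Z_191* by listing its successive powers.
95^1, 95^2, ..., 95^{190} mod 191: [95, 48, 167, 12, 185, 3, 94, 144, 119, 36, 173, 9, 91, 50, 166, 108, 137, 27, 82, 150, 116, 133, 29, 81, 55, 68, 157, 17, 87, 52, 165, 13, 89, 51, 70, 156, 113, 39, 76, 153, 19, 86, 148, 117, 37, 77, 57, 67, 62, 160, 111, 40, 171, 10, 186, 98, 142, 120, 131, 30, 176, 103, 44, 169, 11, 90, 146, 118, 132, 125, 33, 79, 56, 163, 14, 184, 99, 46, 168, 107, 42, 170, 106, 138, 122, 130, 126, 128, 127, 32, 175, 8, 187, 2, 190, 96, 143, 24, 179, 6, 188, 97, 47, 72, 155, 18, 182, 100, 141, 25, 83, 54, 164, 109, 41, 75, 58, 162, 110, 136, 123, 34, 174, 104, 139, 26, 178, 102, 140, 121, 35, 78, 152, 115, 38, 172, 105, 43, 74, 154, 114, 134, 124, 129, 31, 80, 151, 20, 181, 5, 93, 49, 71, 60, 161, 15, 88, 147, 22, 180, 101, 45, 73, 59, 66, 158, 112, 135, 28, 177, 7, 92, 145, 23, 84, 149, 21, 85, 53, 69, 61, 65, 63, 64, 159, 16, 183, 4, 189, 1]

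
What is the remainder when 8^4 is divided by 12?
8^{4} = 4096 ≡ 4 (mod 12)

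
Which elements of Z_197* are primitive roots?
There are φ(196) = 84 primitive roots mod 197: {2, 3, 5, 8, 11, 12, 13, 17, 18, 21, 27, 30, 31, 32, 35, 38, 44, 45, 46, 48, 50, 52, 56, 57, 58, 66, 67, 71, 72, 73, 74, 75, 78, 79, 80, 82, 86, 89, 91, 94, 95, 98, 99, 102, 103, 106, 108, 111, 115, 117, 118, 119, 122, 123, 124, 125, 126, 130, 131, 139, 140, 141, 145, 147, 149, 151, 152, 153, 159, 162, 165, 166, 167, 170, 176, 179, 180, 184, 185, 186, 189, 192, 194, 195}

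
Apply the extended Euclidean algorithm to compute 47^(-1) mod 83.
Extended GCD: 47(-30) + 83(17) = 1. So 47^(-1) ≡ -30 ≡ 53 mod 83. Verify: 47 × 53 = 2491 ≡ 1 mod 83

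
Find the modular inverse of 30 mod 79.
Since 79 is prime, by Fermat 30^(-1) ≡ 30^{77} ≡ 29 (mod 79). Verify: 30 × 29 = 870 ≡ 1 (mod 79)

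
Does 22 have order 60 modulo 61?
22^{15} ≡ 1 (mod 61) and 15 < 60, so ord_61(22) = 15 ≠ 60 and 22 is not a primitive root.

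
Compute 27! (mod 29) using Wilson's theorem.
(28)! = (27)! × (28) ≡ -1 (mod 29). So (27)! ≡ -1 × (28)^(-1) ≡ (-1)×(-1) = 1 (mod 29)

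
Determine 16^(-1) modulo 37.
Since 37 is prime, by Fermat 16^(-1) ≡ 16^{35} ≡ 7 (mod 37). Verify: 16 × 7 = 112 ≡ 1 (mod 37)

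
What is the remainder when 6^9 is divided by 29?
By repeated squaring mod 29: 6^{1}≡6, 6^{2}≡7, 6^{4}≡20, 6^{8}≡23. Then 6^{9} = 6^{8+1} ≡ 23 × 6 ≡ 22 mod 29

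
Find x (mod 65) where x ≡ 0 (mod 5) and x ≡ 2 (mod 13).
M = 5 × 13 = 65. M₁ = 13, y₁ ≡ 2 (mod 5). M₂ = 5, y₂ ≡ 8 (mod 13). x = 0×13×2 + 2×5×8 ≡ 15 (mod 65)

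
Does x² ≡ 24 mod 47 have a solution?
By Euler's criterion: 24^{23} ≡ 1 mod 47. Since this equals 1, 24 is a QR.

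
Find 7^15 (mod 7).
By repeated squaring (mod 7): 7^{1}≡0, 7^{2}≡0, 7^{4}≡0, 7^{8}≡0. Then 7^{15} = 7^{8+4+2+1} ≡ 0 × 0 × 0 × 0 ≡ 0 (mod 7)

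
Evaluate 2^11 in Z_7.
Using Fermat: 2^{6} ≡ 1 (mod 7). 11 ≡ 5 (mod 6). So 2^{11} ≡ 2^{5} ≡ 4 (mod 7)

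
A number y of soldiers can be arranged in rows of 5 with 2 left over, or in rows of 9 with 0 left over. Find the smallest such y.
M = 5 × 9 = 45. M₁ = 9, y₁ ≡ 4 mod 5. M₂ = 5, y₂ ≡ 2 mod 9. y = 2×9×4 + 0×5×2 ≡ 27 mod 45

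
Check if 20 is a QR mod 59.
By Euler's criterion: 20^{29} ≡ 1 mod 59. Since this equals 1, 20 is a QR.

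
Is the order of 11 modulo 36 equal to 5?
Powers of 11 mod 36: 11^1≡11, 11^2≡13, 11^3≡35, 11^4≡25, 11^5≡23, 11^6≡1. 11^5≡23≢1, so ord ≠ 5. No, the actual order is 6.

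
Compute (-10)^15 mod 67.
By repeated squaring (mod 67): (-10)^{1}≡57, (-10)^{2}≡33, (-10)^{4}≡17, (-10)^{8}≡21. Then (-10)^{15} = (-10)^{8+4+2+1} ≡ 21 × 17 × 33 × 57 ≡ 43 (mod 67)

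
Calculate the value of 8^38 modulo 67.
By repeated squaring mod 67: 8^{1}≡8, 8^{2}≡64, 8^{4}≡9, 8^{8}≡14, 8^{16}≡62, 8^{32}≡25. Then 8^{38} = 8^{32+4+2} ≡ 25 × 9 × 64 ≡ 62 mod 67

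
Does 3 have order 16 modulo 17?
ord_17(3) divides 16. For each prime q|16: 3^{8}≡16, none ≡ 1. So 3 has order 16 and is a primitive root mod 17.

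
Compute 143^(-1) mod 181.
Since 181 is prime, by Fermat 143^(-1) ≡ 143^{179} ≡ 100 mod 181. Verify: 143 × 100 = 14300 ≡ 1 mod 181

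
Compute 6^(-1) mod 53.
Since 53 is prime, by Fermat 6^(-1) ≡ 6^{51} ≡ 9 mod 53. Verify: 6 × 9 = 54 ≡ 1 mod 53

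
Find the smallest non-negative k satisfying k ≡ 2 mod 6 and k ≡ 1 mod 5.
M = 6 × 5 = 30. M₁ = 5, y₁ ≡ 5 mod 6. M₂ = 6, y₂ ≡ 1 mod 5. k = 2×5×5 + 1×6×1 ≡ 26 mod 30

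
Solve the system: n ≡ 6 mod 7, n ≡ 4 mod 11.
M = 7 × 11 = 77. M₁ = 11, y₁ ≡ 2 mod 7. M₂ = 7, y₂ ≡ 8 mod 11. n = 6×11×2 + 4×7×8 ≡ 48 mod 77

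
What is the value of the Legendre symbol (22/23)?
(22/23) = 22^{11} mod 23 = -1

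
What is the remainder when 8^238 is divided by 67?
Using Fermat: 8^{66} ≡ 1 mod 67. 238 ≡ 40 mod 66. So 8^{238} ≡ 8^{40} ≡ 15 mod 67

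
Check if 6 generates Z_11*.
ord_11(6) divides 10. For each prime q|10: 6^{5}≡10, 6^{2}≡3, none ≡ 1. So 6 has order 10 and is a primitive root mod 11.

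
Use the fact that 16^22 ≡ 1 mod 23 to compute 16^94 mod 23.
By Fermat: 16^{22} ≡ 1 mod 23. 94 = 4×22 + 6. So 16^{94} ≡ 16^{6} ≡ 4 mod 23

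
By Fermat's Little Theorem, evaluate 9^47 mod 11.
By Fermat: 9^{10} ≡ 1 (mod 11). 47 = 4×10 + 7. So 9^{47} ≡ 9^{7} ≡ 4 (mod 11)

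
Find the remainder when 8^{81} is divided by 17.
By Fermat: 8^{16} ≡ 1 mod 17. 81 = 5×16 + 1. So 8^{81} ≡ 8^{1} ≡ 8 mod 17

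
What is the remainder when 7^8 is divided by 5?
Using Fermat: 7^{4} ≡ 1 (mod 5). 8 ≡ 0 (mod 4). So 7^{8} ≡ 7^{0} ≡ 1 (mod 5)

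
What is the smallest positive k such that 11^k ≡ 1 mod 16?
Powers of 11 mod 16: 11^1≡11, 11^2≡9, 11^3≡3, 11^4≡1. So the order of 11 is 4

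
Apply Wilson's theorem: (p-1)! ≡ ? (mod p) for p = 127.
By Wilson's theorem, (126)! ≡ -1 ≡ 126 mod 127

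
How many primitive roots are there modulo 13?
Number of primitive roots mod 13 = φ(p-1) = φ(12) = 4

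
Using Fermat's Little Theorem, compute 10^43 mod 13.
By Fermat: 10^{12} ≡ 1 (mod 13). 43 = 3×12 + 7. So 10^{43} ≡ 10^{7} ≡ 10 (mod 13)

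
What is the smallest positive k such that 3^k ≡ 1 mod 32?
Powers of 3 mod 32: 3^1≡3, 3^2≡9, 3^3≡27, 3^4≡17, 3^5≡19, 3^6≡25, 3^7≡11, 3^8≡1. ord_32(3) = 8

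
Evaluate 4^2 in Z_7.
4^{2} = 16 ≡ 2 (mod 7)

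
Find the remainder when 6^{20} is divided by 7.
By Fermat: 6^{6} ≡ 1 (mod 7). 20 = 3×6 + 2. So 6^{20} ≡ 6^{2} ≡ 1 (mod 7)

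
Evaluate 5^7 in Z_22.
By repeated squaring (mod 22): 5^{1}≡5, 5^{2}≡3, 5^{4}≡9. Then 5^{7} = 5^{4+2+1} ≡ 9 × 3 × 5 ≡ 3 (mod 22)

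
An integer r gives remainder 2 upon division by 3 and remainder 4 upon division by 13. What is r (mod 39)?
M = 3 × 13 = 39. M₁ = 13, y₁ ≡ 1 (mod 3). M₂ = 3, y₂ ≡ 9 (mod 13). r = 2×13×1 + 4×3×9 ≡ 17 (mod 39)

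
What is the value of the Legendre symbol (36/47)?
(36/47) = 36^{23} mod 47 = 1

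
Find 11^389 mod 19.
Using Fermat: 11^{18} ≡ 1 mod 19. 389 ≡ 11 mod 18. So 11^{389} ≡ 11^{11} ≡ 7 mod 19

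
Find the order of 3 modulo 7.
Powers of 3 mod 7: 3^1≡3, 3^2≡2, 3^3≡6, 3^4≡4, 3^5≡5, 3^6≡1. So the order of 3 is 6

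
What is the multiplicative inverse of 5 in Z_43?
Since 43 is prime, by Fermat 5^(-1) ≡ 5^{41} ≡ 26 mod 43. Verify: 5 × 26 = 130 ≡ 1 mod 43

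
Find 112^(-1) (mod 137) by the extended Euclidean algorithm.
Extended GCD: 112(-11) + 137(9) = 1. So 112^(-1) ≡ -11 ≡ 126 (mod 137). Verify: 112 × 126 = 14112 ≡ 1 (mod 137)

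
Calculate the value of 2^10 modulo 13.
By repeated squaring mod 13: 2^{1}≡2, 2^{2}≡4, 2^{4}≡3, 2^{8}≡9. Then 2^{10} = 2^{8+2} ≡ 9 × 4 ≡ 10 mod 13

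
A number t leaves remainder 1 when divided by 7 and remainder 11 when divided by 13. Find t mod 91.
M = 7 × 13 = 91. M₁ = 13, y₁ ≡ 6 mod 7. M₂ = 7, y₂ ≡ 2 mod 13. t = 1×13×6 + 11×7×2 ≡ 50 mod 91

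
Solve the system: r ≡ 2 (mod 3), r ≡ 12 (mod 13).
M = 3 × 13 = 39. M₁ = 13, y₁ ≡ 1 (mod 3). M₂ = 3, y₂ ≡ 9 (mod 13). r = 2×13×1 + 12×3×9 ≡ 38 (mod 39)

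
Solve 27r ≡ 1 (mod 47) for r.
Since 47 is prime, by Fermat 27^(-1) ≡ 27^{45} ≡ 7 (mod 47). Verify: 27 × 7 = 189 ≡ 1 (mod 47)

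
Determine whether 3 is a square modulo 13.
By Euler's criterion: 3^{6} ≡ 1 (mod 13). Since this equals 1, 3 is a QR.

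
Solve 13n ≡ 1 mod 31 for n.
Since 31 is prime, by Fermat 13^(-1) ≡ 13^{29} ≡ 12 mod 31. Verify: 13 × 12 = 156 ≡ 1 mod 31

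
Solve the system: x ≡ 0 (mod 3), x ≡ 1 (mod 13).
M = 3 × 13 = 39. M₁ = 13, y₁ ≡ 1 (mod 3). M₂ = 3, y₂ ≡ 9 (mod 13). x = 0×13×1 + 1×3×9 ≡ 27 (mod 39)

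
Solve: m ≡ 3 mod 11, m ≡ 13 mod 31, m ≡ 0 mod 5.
M = 11 × 31 × 5 = 1705. M₁ = 155, y₁ ≡ 1 mod 11. M₂ = 55, y₂ ≡ 22 mod 31. M₃ = 341, y₃ ≡ 1 mod 5. m = 3×155×1 + 13×55×22 + 0×341×1 ≡ 850 mod 1705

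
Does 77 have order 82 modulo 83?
77^{41} ≡ 1 (mod 83) and 41 < 82, so ord_83(77) = 41 ≠ 82 and 77 is not a primitive root.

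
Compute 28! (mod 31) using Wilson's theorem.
(30)! = (28)! × (29) × (30) ≡ -1 (mod 31). So (28)! ≡ -1 × [(30)(29)]^(-1) ≡ 15 (mod 31)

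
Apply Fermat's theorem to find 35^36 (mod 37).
By Fermat's Little Theorem, 35^{36} ≡ 1 (mod 37) since 37 is prime and gcd(35, 37) = 1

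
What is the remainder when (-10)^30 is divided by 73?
By repeated squaring (mod 73): (-10)^{1}≡63, (-10)^{2}≡27, (-10)^{4}≡72, (-10)^{8}≡1, (-10)^{16}≡1. Then (-10)^{30} = (-10)^{16+8+4+2} ≡ 1 × 1 × 72 × 27 ≡ 46 (mod 73)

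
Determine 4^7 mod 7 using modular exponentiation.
Using Fermat: 4^{6} ≡ 1 (mod 7). 7 ≡ 1 (mod 6). So 4^{7} ≡ 4^{1} ≡ 4 (mod 7)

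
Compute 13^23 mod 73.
By repeated squaring (mod 73): 13^{1}≡13, 13^{2}≡23, 13^{4}≡18, 13^{8}≡32, 13^{16}≡2. Then 13^{23} = 13^{16+4+2+1} ≡ 2 × 18 × 23 × 13 ≡ 33 (mod 73)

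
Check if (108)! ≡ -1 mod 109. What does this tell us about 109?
(108)! mod 109 = 108. Since this equals -1 mod 109, Wilson confirms 109 is prime.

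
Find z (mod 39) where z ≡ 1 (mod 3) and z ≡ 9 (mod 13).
M = 3 × 13 = 39. M₁ = 13, y₁ ≡ 1 (mod 3). M₂ = 3, y₂ ≡ 9 (mod 13). z = 1×13×1 + 9×3×9 ≡ 22 (mod 39)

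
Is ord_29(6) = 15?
Powers of 6 mod 29: 6^1≡6, 6^2≡7, 6^3≡13, 6^4≡20, 6^5≡4, 6^6≡24, 6^7≡28, 6^8≡23, 6^9≡22, 6^10≡16, 6^11≡9, 6^12≡25, 6^13≡5, 6^14≡1. Already 6^14≡1, so the order is 14 < 15. No, the actual order is 14.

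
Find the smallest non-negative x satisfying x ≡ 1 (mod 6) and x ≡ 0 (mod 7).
M = 6 × 7 = 42. M₁ = 7, y₁ ≡ 1 (mod 6). M₂ = 6, y₂ ≡ 6 (mod 7). x = 1×7×1 + 0×6×6 ≡ 7 (mod 42)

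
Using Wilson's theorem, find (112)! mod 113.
By Wilson's theorem, (112)! ≡ -1 ≡ 112 (mod 113)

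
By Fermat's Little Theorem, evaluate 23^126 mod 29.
By Fermat: 23^{28} ≡ 1 mod 29. 126 = 4×28 + 14. So 23^{126} ≡ 23^{14} ≡ 1 mod 29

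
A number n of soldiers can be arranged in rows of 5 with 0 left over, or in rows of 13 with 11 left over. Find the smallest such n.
M = 5 × 13 = 65. M₁ = 13, y₁ ≡ 2 mod 5. M₂ = 5, y₂ ≡ 8 mod 13. n = 0×13×2 + 11×5×8 ≡ 50 mod 65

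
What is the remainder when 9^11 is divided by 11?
Using Fermat: 9^{10} ≡ 1 (mod 11). 11 ≡ 1 (mod 10). So 9^{11} ≡ 9^{1} ≡ 9 (mod 11)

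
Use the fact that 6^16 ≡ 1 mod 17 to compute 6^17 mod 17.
By Fermat: 6^{16} ≡ 1 mod 17. So 6^{17} = 6^{16} · 6^{1} ≡ 6^{1} ≡ 6 mod 17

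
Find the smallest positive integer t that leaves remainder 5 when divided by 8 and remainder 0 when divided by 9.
M = 8 × 9 = 72. M₁ = 9, y₁ ≡ 1 mod 8. M₂ = 8, y₂ ≡ 8 mod 9. t = 5×9×1 + 0×8×8 ≡ 45 mod 72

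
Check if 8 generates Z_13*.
8^{4} ≡ 1 mod 13 and 4 < 12, so ord_13(8) = 4 ≠ 12 and 8 is not a primitive root.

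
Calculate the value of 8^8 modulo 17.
By repeated squaring (mod 17): 8^{1}≡8, 8^{2}≡13, 8^{4}≡16, 8^{8}≡1. So 8^{8} ≡ 1 (mod 17)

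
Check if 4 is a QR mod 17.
By Euler's criterion: 4^{8} ≡ 1 mod 17. Since this equals 1, 4 is a QR.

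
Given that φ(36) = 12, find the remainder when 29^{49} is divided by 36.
By Euler: 29^{12} ≡ 1 mod 36 since gcd(29, 36) = 1. 49 = 4×12 + 1. So 29^{49} ≡ 29^{1} ≡ 29 mod 36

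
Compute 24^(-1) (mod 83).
Since 83 is prime, by Fermat 24^(-1) ≡ 24^{81} ≡ 45 (mod 83). Verify: 24 × 45 = 1080 ≡ 1 (mod 83)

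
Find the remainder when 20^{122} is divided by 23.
By Fermat: 20^{22} ≡ 1 (mod 23). 122 = 5×22 + 12. So 20^{122} ≡ 20^{12} ≡ 3 (mod 23)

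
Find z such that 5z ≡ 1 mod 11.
Since 11 is prime, by Fermat 5^(-1) ≡ 5^{9} ≡ 9 mod 11. Verify: 5 × 9 = 45 ≡ 1 mod 11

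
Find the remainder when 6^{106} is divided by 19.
By Fermat: 6^{18} ≡ 1 mod 19. 106 = 5×18 + 16. So 6^{106} ≡ 6^{16} ≡ 9 mod 19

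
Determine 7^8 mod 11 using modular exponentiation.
By repeated squaring mod 11: 7^{1}≡7, 7^{2}≡5, 7^{4}≡3, 7^{8}≡9. So 7^{8} ≡ 9 mod 11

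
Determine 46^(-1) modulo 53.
Since 53 is prime, by Fermat 46^(-1) ≡ 46^{51} ≡ 15 mod 53. Verify: 46 × 15 = 690 ≡ 1 mod 53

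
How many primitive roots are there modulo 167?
A prime p has φ(p-1) primitive roots; here φ(166) = 82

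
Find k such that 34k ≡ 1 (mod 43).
Since 43 is prime, by Fermat 34^(-1) ≡ 34^{41} ≡ 19 (mod 43). Verify: 34 × 19 = 646 ≡ 1 (mod 43)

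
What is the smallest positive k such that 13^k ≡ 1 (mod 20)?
Powers of 13 mod 20: 13^1≡13, 13^2≡9, 13^3≡17, 13^4≡1. ord_20(13) = 4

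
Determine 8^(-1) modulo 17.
Since 17 is prime, by Fermat 8^(-1) ≡ 8^{15} ≡ 15 (mod 17). Verify: 8 × 15 = 120 ≡ 1 (mod 17)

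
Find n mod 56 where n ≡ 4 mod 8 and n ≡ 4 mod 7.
M = 8 × 7 = 56. M₁ = 7, y₁ ≡ 7 mod 8. M₂ = 8, y₂ ≡ 1 mod 7. n = 4×7×7 + 4×8×1 ≡ 4 mod 56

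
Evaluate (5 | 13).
(5/13) = 5^{6} mod 13 = -1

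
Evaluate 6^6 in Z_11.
By repeated squaring (mod 11): 6^{1}≡6, 6^{2}≡3, 6^{4}≡9. Then 6^{6} = 6^{4+2} ≡ 9 × 3 ≡ 5 (mod 11)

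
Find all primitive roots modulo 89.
There are φ(88) = 40 primitive roots mod 89: {3, 6, 7, 13, 14, 15, 19, 23, 24, 26, 27, 28, 29, 30, 31, 33, 35, 38, 41, 43, 46, 48, 51, 54, 56, 58, 59, 60, 61, 62, 63, 65, 66, 70, 74, 75, 76, 82, 83, 86}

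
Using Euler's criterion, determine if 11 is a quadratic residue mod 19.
By Euler's criterion: 11^{9} ≡ 1 (mod 19). Since this equals 1, 11 is a QR.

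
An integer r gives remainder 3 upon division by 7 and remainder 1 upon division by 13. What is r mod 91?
M = 7 × 13 = 91. M₁ = 13, y₁ ≡ 6 mod 7. M₂ = 7, y₂ ≡ 2 mod 13. r = 3×13×6 + 1×7×2 ≡ 66 mod 91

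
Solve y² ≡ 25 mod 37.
The square roots of 25 mod 37 are 5 and 32. Verify: 5² = 25 ≡ 25 mod 37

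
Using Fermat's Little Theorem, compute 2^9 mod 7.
By Fermat: 2^{6} ≡ 1 mod 7. So 2^{9} = 2^{6} · 2^{3} ≡ 2^{3} ≡ 1 mod 7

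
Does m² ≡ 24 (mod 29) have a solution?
By Euler's criterion: 24^{14} ≡ 1 (mod 29). Since this equals 1, 24 is a QR.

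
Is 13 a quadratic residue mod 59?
By Euler's criterion: 13^{29} ≡ 58 (mod 59). Since this equals -1 (≡ 58), 13 is not a QR.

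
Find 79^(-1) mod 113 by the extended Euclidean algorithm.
Extended GCD: 79(-10) + 113(7) = 1. So 79^(-1) ≡ -10 ≡ 103 mod 113. Verify: 79 × 103 = 8137 ≡ 1 mod 113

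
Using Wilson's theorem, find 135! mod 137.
(136)! = (135)! × (136) ≡ -1 mod 137. So (135)! ≡ -1 × (136)^(-1) ≡ (-1)×(-1) = 1 mod 137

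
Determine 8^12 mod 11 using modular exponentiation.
Using Fermat: 8^{10} ≡ 1 mod 11. 12 ≡ 2 mod 10. So 8^{12} ≡ 8^{2} ≡ 9 mod 11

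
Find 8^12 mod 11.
Using Fermat: 8^{10} ≡ 1 mod 11. 12 ≡ 2 mod 10. So 8^{12} ≡ 8^{2} ≡ 9 mod 11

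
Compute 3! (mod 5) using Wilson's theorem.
(4)! = (3)! × (4) ≡ -1 (mod 5). So (3)! ≡ -1 × (4)^(-1) ≡ (-1)×(-1) = 1 (mod 5)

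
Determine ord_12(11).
Powers of 11 mod 12: 11^1≡11, 11^2≡1. Order = 2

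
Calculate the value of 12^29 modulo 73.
By repeated squaring (mod 73): 12^{1}≡12, 12^{2}≡71, 12^{4}≡4, 12^{8}≡16, 12^{16}≡37. Then 12^{29} = 12^{16+8+4+1} ≡ 37 × 16 × 4 × 12 ≡ 19 (mod 73)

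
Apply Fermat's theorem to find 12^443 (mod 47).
By Fermat: 12^{46} ≡ 1 (mod 47). 443 ≡ 29 (mod 46). So 12^{443} ≡ 12^{29} ≡ 27 (mod 47)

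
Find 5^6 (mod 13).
By repeated squaring (mod 13): 5^{1}≡5, 5^{2}≡12, 5^{4}≡1. Then 5^{6} = 5^{4+2} ≡ 1 × 12 ≡ 12 (mod 13)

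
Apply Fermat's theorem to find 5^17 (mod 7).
By Fermat: 5^{6} ≡ 1 (mod 7). 17 = 2×6 + 5. So 5^{17} ≡ 5^{5} ≡ 3 (mod 7)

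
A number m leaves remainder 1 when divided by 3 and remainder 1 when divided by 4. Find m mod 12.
M = 3 × 4 = 12. M₁ = 4, y₁ ≡ 1 mod 3. M₂ = 3, y₂ ≡ 3 mod 4. m = 1×4×1 + 1×3×3 ≡ 1 mod 12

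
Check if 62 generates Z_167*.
62^{83} ≡ 1 (mod 167) and 83 < 166, so ord_167(62) = 83 ≠ 166 and 62 is not a primitive root.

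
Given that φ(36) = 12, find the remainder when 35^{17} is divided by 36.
By Euler: 35^{12} ≡ 1 mod 36 since gcd(35, 36) = 1. 17 = 1×12 + 5. So 35^{17} ≡ 35^{5} ≡ 35 mod 36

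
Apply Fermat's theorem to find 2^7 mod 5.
By Fermat: 2^{4} ≡ 1 mod 5. So 2^{7} = 2^{4} · 2^{3} ≡ 2^{3} ≡ 3 mod 5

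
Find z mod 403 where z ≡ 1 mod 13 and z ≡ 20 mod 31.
M = 13 × 31 = 403. M₁ = 31, y₁ ≡ 8 mod 13. M₂ = 13, y₂ ≡ 12 mod 31. z = 1×31×8 + 20×13×12 ≡ 144 mod 403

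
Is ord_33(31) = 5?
Powers of 31 mod 33: 31^1≡31, 31^2≡4, 31^3≡25, 31^4≡16, 31^5≡1. First k with 31^k≡1 is k=5. Yes, ord_33(31) = 5.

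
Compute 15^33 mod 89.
By repeated squaring (mod 89): 15^{1}≡15, 15^{2}≡47, 15^{4}≡73, 15^{8}≡78, 15^{16}≡32, 15^{32}≡45. Then 15^{33} = 15^{32+1} ≡ 45 × 15 ≡ 52 (mod 89)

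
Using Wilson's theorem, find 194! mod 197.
(196)! = (194)! × (195) × (196) ≡ -1 (mod 197). So (194)! ≡ -1 × [(196)(195)]^(-1) ≡ 98 (mod 197)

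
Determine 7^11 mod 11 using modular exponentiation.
Using Fermat: 7^{10} ≡ 1 (mod 11). 11 ≡ 1 (mod 10). So 7^{11} ≡ 7^{1} ≡ 7 (mod 11)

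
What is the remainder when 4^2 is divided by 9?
4^{2} = 16 ≡ 7 mod 9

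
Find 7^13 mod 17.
By repeated squaring mod 17: 7^{1}≡7, 7^{2}≡15, 7^{4}≡4, 7^{8}≡16. Then 7^{13} = 7^{8+4+1} ≡ 16 × 4 × 7 ≡ 6 mod 17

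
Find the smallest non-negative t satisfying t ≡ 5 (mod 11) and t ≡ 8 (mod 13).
M = 11 × 13 = 143. M₁ = 13, y₁ ≡ 6 (mod 11). M₂ = 11, y₂ ≡ 6 (mod 13). t = 5×13×6 + 8×11×6 ≡ 60 (mod 143)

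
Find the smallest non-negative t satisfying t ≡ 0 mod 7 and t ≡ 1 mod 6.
M = 7 × 6 = 42. M₁ = 6, y₁ ≡ 6 mod 7. M₂ = 7, y₂ ≡ 1 mod 6. t = 0×6×6 + 1×7×1 ≡ 7 mod 42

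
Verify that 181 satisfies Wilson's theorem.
(180)! mod 181 = 180. Since this equals -1 (mod 181), Wilson confirms 181 is prime.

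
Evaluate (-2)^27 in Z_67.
By repeated squaring (mod 67): (-2)^{1}≡65, (-2)^{2}≡4, (-2)^{4}≡16, (-2)^{8}≡55, (-2)^{16}≡10. Then (-2)^{27} = (-2)^{16+8+2+1} ≡ 10 × 55 × 4 × 65 ≡ 22 (mod 67)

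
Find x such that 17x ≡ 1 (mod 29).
Since 29 is prime, by Fermat 17^(-1) ≡ 17^{27} ≡ 12 (mod 29). Verify: 17 × 12 = 204 ≡ 1 (mod 29)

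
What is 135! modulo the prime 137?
(136)! = (135)! × (136) ≡ -1 (mod 137). So (135)! ≡ -1 × (136)^(-1) ≡ (-1)×(-1) = 1 (mod 137)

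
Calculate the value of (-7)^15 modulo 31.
By repeated squaring (mod 31): (-7)^{1}≡24, (-7)^{2}≡18, (-7)^{4}≡14, (-7)^{8}≡10. Then (-7)^{15} = (-7)^{8+4+2+1} ≡ 10 × 14 × 18 × 24 ≡ 30 (mod 31)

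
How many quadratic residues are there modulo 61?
The squaring map on Z_61* is 2-to-1, so there are (60)/2 = 30 QRs.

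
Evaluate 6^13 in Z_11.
Using Fermat: 6^{10} ≡ 1 mod 11. 13 ≡ 3 mod 10. So 6^{13} ≡ 6^{3} ≡ 7 mod 11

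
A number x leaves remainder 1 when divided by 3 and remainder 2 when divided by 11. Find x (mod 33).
M = 3 × 11 = 33. M₁ = 11, y₁ ≡ 2 (mod 3). M₂ = 3, y₂ ≡ 4 (mod 11). x = 1×11×2 + 2×3×4 ≡ 13 (mod 33)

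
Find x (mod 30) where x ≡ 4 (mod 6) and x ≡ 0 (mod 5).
M = 6 × 5 = 30. M₁ = 5, y₁ ≡ 5 (mod 6). M₂ = 6, y₂ ≡ 1 (mod 5). x = 4×5×5 + 0×6×1 ≡ 10 (mod 30)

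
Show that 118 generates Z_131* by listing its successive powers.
118^1, 118^2, ..., 118^{130} mod 131: [118, 38, 30, 3, 92, 114, 90, 9, 14, 80, 8, 27, 42, 109, 24, 81, 126, 65, 72, 112, 116, 64, 85, 74, 86, 61, 124, 91, 127, 52, 110, 11, 119, 25, 68, 33, 95, 75, 73, 99, 23, 94, 88, 35, 69, 20, 2, 105, 76, 60, 6, 53, 97, 49, 18, 28, 29, 16, 54, 84, 87, 48, 31, 121, 130, 13, 93, 101, 128, 39, 17, 41, 122, 117, 51, 123, 104, 89, 22, 107, 50, 5, 66, 59, 19, 15, 67, 46, 57, 45, 70, 7, 40, 4, 79, 21, 120, 12, 106, 63, 98, 36, 56, 58, 32, 108, 37, 43, 96, 62, 111, 129, 26, 55, 71, 125, 78, 34, 82, 113, 103, 102, 115, 77, 47, 44, 83, 100, 10, 1]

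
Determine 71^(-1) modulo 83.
Since 83 is prime, by Fermat 71^(-1) ≡ 71^{81} ≡ 76 (mod 83). Verify: 71 × 76 = 5396 ≡ 1 (mod 83)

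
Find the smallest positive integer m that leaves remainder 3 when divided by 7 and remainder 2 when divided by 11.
M = 7 × 11 = 77. M₁ = 11, y₁ ≡ 2 (mod 7). M₂ = 7, y₂ ≡ 8 (mod 11). m = 3×11×2 + 2×7×8 ≡ 24 (mod 77)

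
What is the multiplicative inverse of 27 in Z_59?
Since 59 is prime, by Fermat 27^(-1) ≡ 27^{57} ≡ 35 mod 59. Verify: 27 × 35 = 945 ≡ 1 mod 59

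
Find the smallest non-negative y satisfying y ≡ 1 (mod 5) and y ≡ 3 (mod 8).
M = 5 × 8 = 40. M₁ = 8, y₁ ≡ 2 (mod 5). M₂ = 5, y₂ ≡ 5 (mod 8). y = 1×8×2 + 3×5×5 ≡ 11 (mod 40)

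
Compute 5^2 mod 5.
5^{2} = 25 ≡ 0 (mod 5)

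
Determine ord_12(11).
Powers of 11 mod 12: 11^1≡11, 11^2≡1. Order = 2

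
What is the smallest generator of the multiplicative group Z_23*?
g = 5. For each prime q|22: 5^{11}≡22, 5^{2}≡2, none ≡ 1, so ord_23(5) = 22 and 5 is a primitive root.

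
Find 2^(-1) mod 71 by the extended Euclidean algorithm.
Extended GCD: 2(-35) + 71(1) = 1. So 2^(-1) ≡ -35 ≡ 36 mod 71. Verify: 2 × 36 = 72 ≡ 1 mod 71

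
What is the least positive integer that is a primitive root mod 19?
g = 2. Powers: [2, 4, 8, 16, 13, 7, 14, 9, ...] generates all 18 non-zero residues.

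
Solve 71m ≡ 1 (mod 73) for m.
Since 73 is prime, by Fermat 71^(-1) ≡ 71^{71} ≡ 36 (mod 73). Verify: 71 × 36 = 2556 ≡ 1 (mod 73)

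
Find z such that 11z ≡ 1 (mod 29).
Since 29 is prime, by Fermat 11^(-1) ≡ 11^{27} ≡ 8 (mod 29). Verify: 11 × 8 = 88 ≡ 1 (mod 29)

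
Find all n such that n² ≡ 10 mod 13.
The square roots of 10 mod 13 are 7 and 6. Verify: 7² = 49 ≡ 10 mod 13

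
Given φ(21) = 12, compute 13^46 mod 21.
By Euler: 13^{12} ≡ 1 mod 21 since gcd(13, 21) = 1. 46 = 3×12 + 10. So 13^{46} ≡ 13^{10} ≡ 1 mod 21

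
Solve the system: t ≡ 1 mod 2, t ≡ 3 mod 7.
M = 2 × 7 = 14. M₁ = 7, y₁ ≡ 1 mod 2. M₂ = 2, y₂ ≡ 4 mod 7. t = 1×7×1 + 3×2×4 ≡ 3 mod 14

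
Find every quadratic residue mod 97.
QRs mod 97: {1, 2, 3, 4, 6, 8, 9, 11, 12, 16, 18, 22, 24, 25, 27, 31, 32, 33, 35, 36, 43, 44, 47, 48, 49, 50, 53, 54, 61, 62, 64, 65, 66, 70, 72, 73, 75, 79, 81, 85, 86, 88, 89, 91, 93, 94, 95, 96}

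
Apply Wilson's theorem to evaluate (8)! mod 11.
(10)! = (8)! × (9) × (10) ≡ -1 (mod 11). So (8)! ≡ -1 × [(10)(9)]^(-1) ≡ 5 (mod 11)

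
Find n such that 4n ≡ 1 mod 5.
Since 5 is prime, by Fermat 4^(-1) ≡ 4^{3} ≡ 4 mod 5. Verify: 4 × 4 = 16 ≡ 1 mod 5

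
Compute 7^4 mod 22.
7^{4} = 2401 ≡ 3 (mod 22)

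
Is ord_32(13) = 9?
Powers of 13 mod 32: 13^1≡13, 13^2≡9, 13^3≡21, 13^4≡17, 13^5≡29, 13^6≡25, 13^7≡5, 13^8≡1. Already 13^8≡1, so the order is 8 < 9. No, the actual order is 8.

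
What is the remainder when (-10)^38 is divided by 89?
By repeated squaring mod 89: (-10)^{1}≡79, (-10)^{2}≡11, (-10)^{4}≡32, (-10)^{8}≡45, (-10)^{16}≡67, (-10)^{32}≡39. Then (-10)^{38} = (-10)^{32+4+2} ≡ 39 × 32 × 11 ≡ 22 mod 89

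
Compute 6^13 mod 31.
By repeated squaring mod 31: 6^{1}≡6, 6^{2}≡5, 6^{4}≡25, 6^{8}≡5. Then 6^{13} = 6^{8+4+1} ≡ 5 × 25 × 6 ≡ 6 mod 31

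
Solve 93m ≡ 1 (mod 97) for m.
Since 97 is prime, by Fermat 93^(-1) ≡ 93^{95} ≡ 24 (mod 97). Verify: 93 × 24 = 2232 ≡ 1 (mod 97)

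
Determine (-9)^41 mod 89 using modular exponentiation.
By repeated squaring (mod 89): (-9)^{1}≡80, (-9)^{2}≡81, (-9)^{4}≡64, (-9)^{8}≡2, (-9)^{16}≡4, (-9)^{32}≡16. Then (-9)^{41} = (-9)^{32+8+1} ≡ 16 × 2 × 80 ≡ 68 (mod 89)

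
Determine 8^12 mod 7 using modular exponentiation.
Using Fermat: 8^{6} ≡ 1 (mod 7). 12 ≡ 0 (mod 6). So 8^{12} ≡ 8^{0} ≡ 1 (mod 7)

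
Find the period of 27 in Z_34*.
Powers of 27 mod 34: 27^1≡27, 27^2≡15, 27^3≡31, 27^4≡21, 27^5≡23, 27^6≡9, 27^7≡5, 27^8≡33, 27^9≡7, 27^10≡19, 27^11≡3, 27^12≡13, 27^13≡11, 27^14≡25, 27^15≡29, 27^16≡1. ord_34(27) = 16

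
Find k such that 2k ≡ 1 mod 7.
Since 7 is prime, by Fermat 2^(-1) ≡ 2^{5} ≡ 4 mod 7. Verify: 2 × 4 = 8 ≡ 1 mod 7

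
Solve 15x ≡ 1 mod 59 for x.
Since 59 is prime, by Fermat 15^(-1) ≡ 15^{57} ≡ 4 mod 59. Verify: 15 × 4 = 60 ≡ 1 mod 59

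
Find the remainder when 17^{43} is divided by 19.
By Fermat: 17^{18} ≡ 1 mod 19. 43 = 2×18 + 7. So 17^{43} ≡ 17^{7} ≡ 5 mod 19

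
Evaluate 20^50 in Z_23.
Using Fermat: 20^{22} ≡ 1 mod 23. 50 ≡ 6 mod 22. So 20^{50} ≡ 20^{6} ≡ 16 mod 23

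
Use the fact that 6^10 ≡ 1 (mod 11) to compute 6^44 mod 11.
By Fermat: 6^{10} ≡ 1 (mod 11). 44 = 4×10 + 4. So 6^{44} ≡ 6^{4} ≡ 9 (mod 11)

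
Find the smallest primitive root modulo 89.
g = 3. Powers: [3, 9, 27, 81, 65, 17, 51, 64, ...] generates all 88 non-zero residues.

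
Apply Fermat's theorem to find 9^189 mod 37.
By Fermat: 9^{36} ≡ 1 mod 37. 189 ≡ 9 mod 36. So 9^{189} ≡ 9^{9} ≡ 1 mod 37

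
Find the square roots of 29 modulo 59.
The square roots of 29 mod 59 are 41 and 18. Verify: 41² = 1681 ≡ 29 (mod 59)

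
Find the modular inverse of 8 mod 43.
Since 43 is prime, by Fermat 8^(-1) ≡ 8^{41} ≡ 27 mod 43. Verify: 8 × 27 = 216 ≡ 1 mod 43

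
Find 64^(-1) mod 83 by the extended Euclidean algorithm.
Extended GCD: 64(-35) + 83(27) = 1. So 64^(-1) ≡ -35 ≡ 48 mod 83. Verify: 64 × 48 = 3072 ≡ 1 mod 83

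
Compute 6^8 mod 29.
By repeated squaring (mod 29): 6^{1}≡6, 6^{2}≡7, 6^{4}≡20, 6^{8}≡23. So 6^{8} ≡ 23 (mod 29)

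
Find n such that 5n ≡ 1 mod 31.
Since 31 is prime, by Fermat 5^(-1) ≡ 5^{29} ≡ 25 mod 31. Verify: 5 × 25 = 125 ≡ 1 mod 31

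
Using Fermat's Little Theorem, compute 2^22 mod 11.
By Fermat: 2^{10} ≡ 1 mod 11. 22 = 2×10 + 2. So 2^{22} ≡ 2^{2} ≡ 4 mod 11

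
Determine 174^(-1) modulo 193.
Since 193 is prime, by Fermat 174^(-1) ≡ 174^{191} ≡ 132 mod 193. Verify: 174 × 132 = 22968 ≡ 1 mod 193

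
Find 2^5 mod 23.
By repeated squaring mod 23: 2^{1}≡2, 2^{2}≡4, 2^{4}≡16. Then 2^{5} = 2^{4+1} ≡ 16 × 2 ≡ 9 mod 23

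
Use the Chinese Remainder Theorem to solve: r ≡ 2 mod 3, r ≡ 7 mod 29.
M = 3 × 29 = 87. M₁ = 29, y₁ ≡ 2 mod 3. M₂ = 3, y₂ ≡ 10 mod 29. r = 2×29×2 + 7×3×10 ≡ 65 mod 87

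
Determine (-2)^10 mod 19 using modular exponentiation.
By repeated squaring mod 19: (-2)^{1}≡17, (-2)^{2}≡4, (-2)^{4}≡16, (-2)^{8}≡9. Then (-2)^{10} = (-2)^{8+2} ≡ 9 × 4 ≡ 17 mod 19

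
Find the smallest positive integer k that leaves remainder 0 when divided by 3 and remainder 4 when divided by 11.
M = 3 × 11 = 33. M₁ = 11, y₁ ≡ 2 mod 3. M₂ = 3, y₂ ≡ 4 mod 11. k = 0×11×2 + 4×3×4 ≡ 15 mod 33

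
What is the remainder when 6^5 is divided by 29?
By repeated squaring mod 29: 6^{1}≡6, 6^{2}≡7, 6^{4}≡20. Then 6^{5} = 6^{4+1} ≡ 20 × 6 ≡ 4 mod 29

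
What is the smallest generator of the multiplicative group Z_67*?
g = 2. For each prime q|66: 2^{33}≡66, 2^{22}≡37, 2^{6}≡64, none ≡ 1, so ord_67(2) = 66 and 2 is a primitive root.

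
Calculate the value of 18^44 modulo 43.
Using Fermat: 18^{42} ≡ 1 mod 43. 44 ≡ 2 mod 42. So 18^{44} ≡ 18^{2} ≡ 23 mod 43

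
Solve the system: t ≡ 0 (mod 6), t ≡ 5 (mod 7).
M = 6 × 7 = 42. M₁ = 7, y₁ ≡ 1 (mod 6). M₂ = 6, y₂ ≡ 6 (mod 7). t = 0×7×1 + 5×6×6 ≡ 12 (mod 42)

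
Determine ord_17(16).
Powers of 16 mod 17: 16^1≡16, 16^2≡1. Order = 2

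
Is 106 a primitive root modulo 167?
ord_167(106) divides 166. For each prime q|166: 106^{83}≡166, 106^{2}≡47, none ≡ 1. So 106 has order 166 and is a primitive root mod 167.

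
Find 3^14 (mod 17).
By repeated squaring (mod 17): 3^{1}≡3, 3^{2}≡9, 3^{4}≡13, 3^{8}≡16. Then 3^{14} = 3^{8+4+2} ≡ 16 × 13 × 9 ≡ 2 (mod 17)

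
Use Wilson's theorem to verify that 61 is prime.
(60)! mod 61 = 60. Since this equals -1 mod 61, Wilson confirms 61 is prime.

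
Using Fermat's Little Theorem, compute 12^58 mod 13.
By Fermat: 12^{12} ≡ 1 mod 13. 58 = 4×12 + 10. So 12^{58} ≡ 12^{10} ≡ 1 mod 13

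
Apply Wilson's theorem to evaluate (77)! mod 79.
(78)! = (77)! × (78) ≡ -1 (mod 79). So (77)! ≡ -1 × (78)^(-1) ≡ (-1)×(-1) = 1 (mod 79)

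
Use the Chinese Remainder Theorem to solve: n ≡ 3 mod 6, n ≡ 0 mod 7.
M = 6 × 7 = 42. M₁ = 7, y₁ ≡ 1 mod 6. M₂ = 6, y₂ ≡ 6 mod 7. n = 3×7×1 + 0×6×6 ≡ 21 mod 42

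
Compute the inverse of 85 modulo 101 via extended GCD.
Extended GCD: 85(-19) + 101(16) = 1. So 85^(-1) ≡ -19 ≡ 82 mod 101. Verify: 85 × 82 = 6970 ≡ 1 mod 101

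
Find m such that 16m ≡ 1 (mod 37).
Since 37 is prime, by Fermat 16^(-1) ≡ 16^{35} ≡ 7 (mod 37). Verify: 16 × 7 = 112 ≡ 1 (mod 37)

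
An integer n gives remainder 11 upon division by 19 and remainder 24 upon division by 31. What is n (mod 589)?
M = 19 × 31 = 589. M₁ = 31, y₁ ≡ 8 (mod 19). M₂ = 19, y₂ ≡ 18 (mod 31). n = 11×31×8 + 24×19×18 ≡ 334 (mod 589)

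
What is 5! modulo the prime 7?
(6)! = (5)! × (6) ≡ -1 (mod 7). So (5)! ≡ -1 × (6)^(-1) ≡ (-1)×(-1) = 1 (mod 7)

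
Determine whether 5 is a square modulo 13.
By Euler's criterion: 5^{6} ≡ 12 (mod 13). Since this equals -1 (≡ 12), 5 is not a QR.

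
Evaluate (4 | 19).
(4/19) = 4^{9} mod 19 = 1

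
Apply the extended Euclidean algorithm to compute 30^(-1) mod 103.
Extended GCD: 30(-24) + 103(7) = 1. So 30^(-1) ≡ -24 ≡ 79 (mod 103). Verify: 30 × 79 = 2370 ≡ 1 (mod 103)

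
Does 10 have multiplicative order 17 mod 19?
Powers of 10 mod 19: 10^1≡10, 10^2≡5, 10^3≡12, 10^4≡6, 10^5≡3, 10^6≡11, 10^7≡15, 10^8≡17, 10^9≡18, 10^10≡9, 10^11≡14, 10^12≡7, 10^13≡13, 10^14≡16, 10^15≡8, 10^16≡4, 10^17≡2, 10^18≡1. 10^17≡2≢1, so ord ≠ 17. No, the actual order is 18.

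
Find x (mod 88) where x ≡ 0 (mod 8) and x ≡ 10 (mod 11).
M = 8 × 11 = 88. M₁ = 11, y₁ ≡ 3 (mod 8). M₂ = 8, y₂ ≡ 7 (mod 11). x = 0×11×3 + 10×8×7 ≡ 32 (mod 88)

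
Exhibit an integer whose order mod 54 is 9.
7 has order 9 mod 54 since 7^{9} ≡ 1 mod 54 and no smaller power works.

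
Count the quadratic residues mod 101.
For prime 101, there are (p-1)/2 = (101-1)/2 = 50 quadratic residues (excluding 0).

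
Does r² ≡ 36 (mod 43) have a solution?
By Euler's criterion: 36^{21} ≡ 1 (mod 43). Since this equals 1, 36 is a QR.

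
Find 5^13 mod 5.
By repeated squaring mod 5: 5^{1}≡0, 5^{2}≡0, 5^{4}≡0, 5^{8}≡0. Then 5^{13} = 5^{8+4+1} ≡ 0 × 0 × 0 ≡ 0 mod 5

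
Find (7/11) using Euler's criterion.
(7/11) = 7^{5} mod 11 = -1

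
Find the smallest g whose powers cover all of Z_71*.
g = 7. Powers: [7, 49, 59, 58, 51, 2, 14, ...] generates all 70 non-zero residues.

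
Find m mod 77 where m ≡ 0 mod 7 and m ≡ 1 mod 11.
M = 7 × 11 = 77. M₁ = 11, y₁ ≡ 2 mod 7. M₂ = 7, y₂ ≡ 8 mod 11. m = 0×11×2 + 1×7×8 ≡ 56 mod 77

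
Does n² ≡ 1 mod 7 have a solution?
By Euler's criterion: 1^{3} ≡ 1 mod 7. Since this equals 1, 1 is a QR.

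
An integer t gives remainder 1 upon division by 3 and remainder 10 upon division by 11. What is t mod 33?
M = 3 × 11 = 33. M₁ = 11, y₁ ≡ 2 mod 3. M₂ = 3, y₂ ≡ 4 mod 11. t = 1×11×2 + 10×3×4 ≡ 10 mod 33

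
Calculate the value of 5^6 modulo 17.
By repeated squaring (mod 17): 5^{1}≡5, 5^{2}≡8, 5^{4}≡13. Then 5^{6} = 5^{4+2} ≡ 13 × 8 ≡ 2 (mod 17)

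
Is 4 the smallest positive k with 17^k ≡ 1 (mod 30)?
Powers of 17 mod 30: 17^1≡17, 17^2≡19, 17^3≡23, 17^4≡1. First k with 17^k≡1 is k=4. Yes, ord_30(17) = 4.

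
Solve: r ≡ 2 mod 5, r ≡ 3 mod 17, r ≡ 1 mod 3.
M = 5 × 17 × 3 = 255. M₁ = 51, y₁ ≡ 1 mod 5. M₂ = 15, y₂ ≡ 8 mod 17. M₃ = 85, y₃ ≡ 1 mod 3. r = 2×51×1 + 3×15×8 + 1×85×1 ≡ 37 mod 255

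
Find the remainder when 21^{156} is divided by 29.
By Fermat: 21^{28} ≡ 1 mod 29. 156 = 5×28 + 16. So 21^{156} ≡ 21^{16} ≡ 23 mod 29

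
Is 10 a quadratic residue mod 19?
By Euler's criterion: 10^{9} ≡ 18 mod 19. Since this equals -1 (≡ 18), 10 is not a QR.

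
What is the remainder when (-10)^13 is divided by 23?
By repeated squaring (mod 23): (-10)^{1}≡13, (-10)^{2}≡8, (-10)^{4}≡18, (-10)^{8}≡2. Then (-10)^{13} = (-10)^{8+4+1} ≡ 2 × 18 × 13 ≡ 8 (mod 23)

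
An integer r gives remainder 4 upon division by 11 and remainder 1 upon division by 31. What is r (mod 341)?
M = 11 × 31 = 341. M₁ = 31, y₁ ≡ 5 (mod 11). M₂ = 11, y₂ ≡ 17 (mod 31). r = 4×31×5 + 1×11×17 ≡ 125 (mod 341)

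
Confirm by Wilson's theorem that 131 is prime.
(130)! mod 131 = 130. Since this equals -1 (mod 131), Wilson confirms 131 is prime.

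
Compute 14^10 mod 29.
By repeated squaring (mod 29): 14^{1}≡14, 14^{2}≡22, 14^{4}≡20, 14^{8}≡23. Then 14^{10} = 14^{8+2} ≡ 23 × 22 ≡ 13 (mod 29)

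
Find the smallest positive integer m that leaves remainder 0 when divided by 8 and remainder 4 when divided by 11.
M = 8 × 11 = 88. M₁ = 11, y₁ ≡ 3 (mod 8). M₂ = 8, y₂ ≡ 7 (mod 11). m = 0×11×3 + 4×8×7 ≡ 48 (mod 88)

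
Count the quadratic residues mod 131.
Exactly half the non-zero residues mod a prime are QRs: (131-1)/2 = 65.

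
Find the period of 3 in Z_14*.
Powers of 3 mod 14: 3^1≡3, 3^2≡9, 3^3≡13, 3^4≡11, 3^5≡5, 3^6≡1. Order = 6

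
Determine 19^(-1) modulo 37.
Since 37 is prime, by Fermat 19^(-1) ≡ 19^{35} ≡ 2 mod 37. Verify: 19 × 2 = 38 ≡ 1 mod 37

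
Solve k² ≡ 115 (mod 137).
The square roots of 115 mod 137 are 72 and 65. Verify: 72² = 5184 ≡ 115 (mod 137)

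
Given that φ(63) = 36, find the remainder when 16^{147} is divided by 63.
By Euler: 16^{36} ≡ 1 (mod 63) since gcd(16, 63) = 1. 147 = 4×36 + 3. So 16^{147} ≡ 16^{3} ≡ 1 (mod 63)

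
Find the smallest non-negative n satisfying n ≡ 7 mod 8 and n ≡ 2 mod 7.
M = 8 × 7 = 56. M₁ = 7, y₁ ≡ 7 mod 8. M₂ = 8, y₂ ≡ 1 mod 7. n = 7×7×7 + 2×8×1 ≡ 23 mod 56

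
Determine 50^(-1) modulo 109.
Since 109 is prime, by Fermat 50^(-1) ≡ 50^{107} ≡ 24 mod 109. Verify: 50 × 24 = 1200 ≡ 1 mod 109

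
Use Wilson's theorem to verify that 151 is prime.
(150)! mod 151 = 150. Since this equals -1 (mod 151), Wilson confirms 151 is prime.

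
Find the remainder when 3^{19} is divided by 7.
By Fermat: 3^{6} ≡ 1 (mod 7). 19 = 3×6 + 1. So 3^{19} ≡ 3^{1} ≡ 3 (mod 7)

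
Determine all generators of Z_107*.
There are φ(106) = 52 primitive roots mod 107: {2, 5, 6, 7, 8, 15, 17, 18, 20, 21, 22, 24, 26, 28, 31, 32, 38, 43, 45, 46, 50, 51, 54, 55, 58, 59, 60, 63, 65, 66, 67, 68, 70, 71, 72, 73, 74, 77, 78, 80, 82, 84, 88, 91, 93, 94, 95, 96, 97, 98, 103, 104}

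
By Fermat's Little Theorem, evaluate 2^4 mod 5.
By Fermat's Little Theorem, 2^{4} ≡ 1 (mod 5) since 5 is prime and gcd(2, 5) = 1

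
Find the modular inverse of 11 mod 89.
Since 89 is prime, by Fermat 11^(-1) ≡ 11^{87} ≡ 81 mod 89. Verify: 11 × 81 = 891 ≡ 1 mod 89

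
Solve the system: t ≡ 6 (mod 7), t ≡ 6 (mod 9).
M = 7 × 9 = 63. M₁ = 9, y₁ ≡ 4 (mod 7). M₂ = 7, y₂ ≡ 4 (mod 9). t = 6×9×4 + 6×7×4 ≡ 6 (mod 63)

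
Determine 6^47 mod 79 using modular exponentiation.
By repeated squaring mod 79: 6^{1}≡6, 6^{2}≡36, 6^{4}≡32, 6^{8}≡76, 6^{16}≡9, 6^{32}≡2. Then 6^{47} = 6^{32+8+4+2+1} ≡ 2 × 76 × 32 × 36 × 6 ≡ 3 mod 79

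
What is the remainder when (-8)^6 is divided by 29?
By repeated squaring mod 29: (-8)^{1}≡21, (-8)^{2}≡6, (-8)^{4}≡7. Then (-8)^{6} = (-8)^{4+2} ≡ 7 × 6 ≡ 13 mod 29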